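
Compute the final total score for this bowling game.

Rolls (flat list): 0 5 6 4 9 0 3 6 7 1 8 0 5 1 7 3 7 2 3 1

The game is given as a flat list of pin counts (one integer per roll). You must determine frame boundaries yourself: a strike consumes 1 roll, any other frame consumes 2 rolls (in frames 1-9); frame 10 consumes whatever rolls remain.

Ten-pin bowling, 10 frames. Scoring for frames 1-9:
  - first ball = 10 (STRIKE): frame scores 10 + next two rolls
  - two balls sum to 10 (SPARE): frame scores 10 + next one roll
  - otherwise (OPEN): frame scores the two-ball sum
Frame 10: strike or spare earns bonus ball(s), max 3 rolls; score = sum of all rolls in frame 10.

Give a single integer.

Answer: 94

Derivation:
Frame 1: OPEN (0+5=5). Cumulative: 5
Frame 2: SPARE (6+4=10). 10 + next roll (9) = 19. Cumulative: 24
Frame 3: OPEN (9+0=9). Cumulative: 33
Frame 4: OPEN (3+6=9). Cumulative: 42
Frame 5: OPEN (7+1=8). Cumulative: 50
Frame 6: OPEN (8+0=8). Cumulative: 58
Frame 7: OPEN (5+1=6). Cumulative: 64
Frame 8: SPARE (7+3=10). 10 + next roll (7) = 17. Cumulative: 81
Frame 9: OPEN (7+2=9). Cumulative: 90
Frame 10: OPEN. Sum of all frame-10 rolls (3+1) = 4. Cumulative: 94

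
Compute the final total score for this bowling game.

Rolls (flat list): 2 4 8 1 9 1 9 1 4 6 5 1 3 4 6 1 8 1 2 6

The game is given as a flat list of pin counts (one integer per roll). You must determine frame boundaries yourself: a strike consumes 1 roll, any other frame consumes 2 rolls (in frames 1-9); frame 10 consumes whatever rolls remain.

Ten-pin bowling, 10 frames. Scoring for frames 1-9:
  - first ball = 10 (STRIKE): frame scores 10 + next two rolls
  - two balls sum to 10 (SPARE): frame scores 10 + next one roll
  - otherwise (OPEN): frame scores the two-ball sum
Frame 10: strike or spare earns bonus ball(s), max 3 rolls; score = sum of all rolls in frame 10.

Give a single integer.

Answer: 100

Derivation:
Frame 1: OPEN (2+4=6). Cumulative: 6
Frame 2: OPEN (8+1=9). Cumulative: 15
Frame 3: SPARE (9+1=10). 10 + next roll (9) = 19. Cumulative: 34
Frame 4: SPARE (9+1=10). 10 + next roll (4) = 14. Cumulative: 48
Frame 5: SPARE (4+6=10). 10 + next roll (5) = 15. Cumulative: 63
Frame 6: OPEN (5+1=6). Cumulative: 69
Frame 7: OPEN (3+4=7). Cumulative: 76
Frame 8: OPEN (6+1=7). Cumulative: 83
Frame 9: OPEN (8+1=9). Cumulative: 92
Frame 10: OPEN. Sum of all frame-10 rolls (2+6) = 8. Cumulative: 100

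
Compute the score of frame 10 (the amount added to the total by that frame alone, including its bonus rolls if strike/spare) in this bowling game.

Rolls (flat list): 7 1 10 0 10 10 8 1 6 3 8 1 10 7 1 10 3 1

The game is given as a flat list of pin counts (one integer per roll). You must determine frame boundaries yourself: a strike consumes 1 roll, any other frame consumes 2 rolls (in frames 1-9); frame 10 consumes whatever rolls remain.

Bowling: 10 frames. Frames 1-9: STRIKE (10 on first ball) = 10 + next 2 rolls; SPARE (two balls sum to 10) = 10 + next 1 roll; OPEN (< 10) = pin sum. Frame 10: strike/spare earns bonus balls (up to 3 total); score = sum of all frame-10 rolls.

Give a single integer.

Answer: 14

Derivation:
Frame 1: OPEN (7+1=8). Cumulative: 8
Frame 2: STRIKE. 10 + next two rolls (0+10) = 20. Cumulative: 28
Frame 3: SPARE (0+10=10). 10 + next roll (10) = 20. Cumulative: 48
Frame 4: STRIKE. 10 + next two rolls (8+1) = 19. Cumulative: 67
Frame 5: OPEN (8+1=9). Cumulative: 76
Frame 6: OPEN (6+3=9). Cumulative: 85
Frame 7: OPEN (8+1=9). Cumulative: 94
Frame 8: STRIKE. 10 + next two rolls (7+1) = 18. Cumulative: 112
Frame 9: OPEN (7+1=8). Cumulative: 120
Frame 10: STRIKE. Sum of all frame-10 rolls (10+3+1) = 14. Cumulative: 134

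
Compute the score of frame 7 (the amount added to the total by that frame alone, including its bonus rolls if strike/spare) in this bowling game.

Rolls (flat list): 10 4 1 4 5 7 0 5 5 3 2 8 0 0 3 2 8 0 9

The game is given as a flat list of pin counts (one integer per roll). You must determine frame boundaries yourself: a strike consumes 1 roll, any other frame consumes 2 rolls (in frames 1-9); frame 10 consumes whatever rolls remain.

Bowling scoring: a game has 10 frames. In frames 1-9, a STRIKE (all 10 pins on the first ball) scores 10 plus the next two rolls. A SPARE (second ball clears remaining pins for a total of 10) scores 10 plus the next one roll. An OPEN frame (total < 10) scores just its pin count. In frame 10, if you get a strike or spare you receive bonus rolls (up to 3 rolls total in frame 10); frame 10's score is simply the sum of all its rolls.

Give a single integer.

Answer: 8

Derivation:
Frame 1: STRIKE. 10 + next two rolls (4+1) = 15. Cumulative: 15
Frame 2: OPEN (4+1=5). Cumulative: 20
Frame 3: OPEN (4+5=9). Cumulative: 29
Frame 4: OPEN (7+0=7). Cumulative: 36
Frame 5: SPARE (5+5=10). 10 + next roll (3) = 13. Cumulative: 49
Frame 6: OPEN (3+2=5). Cumulative: 54
Frame 7: OPEN (8+0=8). Cumulative: 62
Frame 8: OPEN (0+3=3). Cumulative: 65
Frame 9: SPARE (2+8=10). 10 + next roll (0) = 10. Cumulative: 75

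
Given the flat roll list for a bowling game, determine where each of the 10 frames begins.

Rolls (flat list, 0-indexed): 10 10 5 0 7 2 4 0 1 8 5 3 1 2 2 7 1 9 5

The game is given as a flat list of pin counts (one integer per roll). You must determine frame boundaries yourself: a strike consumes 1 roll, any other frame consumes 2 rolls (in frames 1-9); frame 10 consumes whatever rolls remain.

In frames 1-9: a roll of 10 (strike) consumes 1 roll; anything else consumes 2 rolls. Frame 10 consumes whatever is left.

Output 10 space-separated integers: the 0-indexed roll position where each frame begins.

Frame 1 starts at roll index 0: roll=10 (strike), consumes 1 roll
Frame 2 starts at roll index 1: roll=10 (strike), consumes 1 roll
Frame 3 starts at roll index 2: rolls=5,0 (sum=5), consumes 2 rolls
Frame 4 starts at roll index 4: rolls=7,2 (sum=9), consumes 2 rolls
Frame 5 starts at roll index 6: rolls=4,0 (sum=4), consumes 2 rolls
Frame 6 starts at roll index 8: rolls=1,8 (sum=9), consumes 2 rolls
Frame 7 starts at roll index 10: rolls=5,3 (sum=8), consumes 2 rolls
Frame 8 starts at roll index 12: rolls=1,2 (sum=3), consumes 2 rolls
Frame 9 starts at roll index 14: rolls=2,7 (sum=9), consumes 2 rolls
Frame 10 starts at roll index 16: 3 remaining rolls

Answer: 0 1 2 4 6 8 10 12 14 16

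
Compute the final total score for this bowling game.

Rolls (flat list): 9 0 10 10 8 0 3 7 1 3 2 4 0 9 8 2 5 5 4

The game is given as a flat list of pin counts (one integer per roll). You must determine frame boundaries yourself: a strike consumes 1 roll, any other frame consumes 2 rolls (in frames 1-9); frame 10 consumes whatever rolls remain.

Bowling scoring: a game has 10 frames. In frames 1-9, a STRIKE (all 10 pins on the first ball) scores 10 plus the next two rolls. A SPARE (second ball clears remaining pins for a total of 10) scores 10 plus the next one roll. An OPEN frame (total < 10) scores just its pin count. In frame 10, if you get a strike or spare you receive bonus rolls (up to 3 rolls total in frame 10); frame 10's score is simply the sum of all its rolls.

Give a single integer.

Frame 1: OPEN (9+0=9). Cumulative: 9
Frame 2: STRIKE. 10 + next two rolls (10+8) = 28. Cumulative: 37
Frame 3: STRIKE. 10 + next two rolls (8+0) = 18. Cumulative: 55
Frame 4: OPEN (8+0=8). Cumulative: 63
Frame 5: SPARE (3+7=10). 10 + next roll (1) = 11. Cumulative: 74
Frame 6: OPEN (1+3=4). Cumulative: 78
Frame 7: OPEN (2+4=6). Cumulative: 84
Frame 8: OPEN (0+9=9). Cumulative: 93
Frame 9: SPARE (8+2=10). 10 + next roll (5) = 15. Cumulative: 108
Frame 10: SPARE. Sum of all frame-10 rolls (5+5+4) = 14. Cumulative: 122

Answer: 122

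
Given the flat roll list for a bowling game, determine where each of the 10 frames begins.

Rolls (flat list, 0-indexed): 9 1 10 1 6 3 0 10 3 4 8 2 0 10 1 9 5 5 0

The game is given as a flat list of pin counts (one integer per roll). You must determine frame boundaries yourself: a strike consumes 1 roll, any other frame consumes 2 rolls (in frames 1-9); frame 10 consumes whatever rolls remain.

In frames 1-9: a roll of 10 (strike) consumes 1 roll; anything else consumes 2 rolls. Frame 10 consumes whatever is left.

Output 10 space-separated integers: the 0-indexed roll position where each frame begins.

Answer: 0 2 3 5 7 8 10 12 14 16

Derivation:
Frame 1 starts at roll index 0: rolls=9,1 (sum=10), consumes 2 rolls
Frame 2 starts at roll index 2: roll=10 (strike), consumes 1 roll
Frame 3 starts at roll index 3: rolls=1,6 (sum=7), consumes 2 rolls
Frame 4 starts at roll index 5: rolls=3,0 (sum=3), consumes 2 rolls
Frame 5 starts at roll index 7: roll=10 (strike), consumes 1 roll
Frame 6 starts at roll index 8: rolls=3,4 (sum=7), consumes 2 rolls
Frame 7 starts at roll index 10: rolls=8,2 (sum=10), consumes 2 rolls
Frame 8 starts at roll index 12: rolls=0,10 (sum=10), consumes 2 rolls
Frame 9 starts at roll index 14: rolls=1,9 (sum=10), consumes 2 rolls
Frame 10 starts at roll index 16: 3 remaining rolls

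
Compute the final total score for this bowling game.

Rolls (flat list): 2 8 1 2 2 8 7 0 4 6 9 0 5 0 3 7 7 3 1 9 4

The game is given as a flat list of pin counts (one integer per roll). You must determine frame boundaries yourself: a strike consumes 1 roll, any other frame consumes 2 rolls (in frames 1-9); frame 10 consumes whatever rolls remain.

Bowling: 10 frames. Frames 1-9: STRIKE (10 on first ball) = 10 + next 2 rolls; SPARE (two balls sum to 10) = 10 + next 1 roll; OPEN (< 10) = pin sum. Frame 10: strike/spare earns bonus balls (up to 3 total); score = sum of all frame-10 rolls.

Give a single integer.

Answer: 113

Derivation:
Frame 1: SPARE (2+8=10). 10 + next roll (1) = 11. Cumulative: 11
Frame 2: OPEN (1+2=3). Cumulative: 14
Frame 3: SPARE (2+8=10). 10 + next roll (7) = 17. Cumulative: 31
Frame 4: OPEN (7+0=7). Cumulative: 38
Frame 5: SPARE (4+6=10). 10 + next roll (9) = 19. Cumulative: 57
Frame 6: OPEN (9+0=9). Cumulative: 66
Frame 7: OPEN (5+0=5). Cumulative: 71
Frame 8: SPARE (3+7=10). 10 + next roll (7) = 17. Cumulative: 88
Frame 9: SPARE (7+3=10). 10 + next roll (1) = 11. Cumulative: 99
Frame 10: SPARE. Sum of all frame-10 rolls (1+9+4) = 14. Cumulative: 113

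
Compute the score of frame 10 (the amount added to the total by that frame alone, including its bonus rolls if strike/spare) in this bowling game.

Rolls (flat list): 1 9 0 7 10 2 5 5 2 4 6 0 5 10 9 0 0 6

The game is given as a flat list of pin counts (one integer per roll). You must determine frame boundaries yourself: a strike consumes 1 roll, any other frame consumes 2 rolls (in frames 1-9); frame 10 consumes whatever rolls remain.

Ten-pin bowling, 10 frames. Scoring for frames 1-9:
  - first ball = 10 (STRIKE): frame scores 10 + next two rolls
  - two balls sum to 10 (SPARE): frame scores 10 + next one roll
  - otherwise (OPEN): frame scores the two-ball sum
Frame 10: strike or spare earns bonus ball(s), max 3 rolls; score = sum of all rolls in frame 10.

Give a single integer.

Frame 1: SPARE (1+9=10). 10 + next roll (0) = 10. Cumulative: 10
Frame 2: OPEN (0+7=7). Cumulative: 17
Frame 3: STRIKE. 10 + next two rolls (2+5) = 17. Cumulative: 34
Frame 4: OPEN (2+5=7). Cumulative: 41
Frame 5: OPEN (5+2=7). Cumulative: 48
Frame 6: SPARE (4+6=10). 10 + next roll (0) = 10. Cumulative: 58
Frame 7: OPEN (0+5=5). Cumulative: 63
Frame 8: STRIKE. 10 + next two rolls (9+0) = 19. Cumulative: 82
Frame 9: OPEN (9+0=9). Cumulative: 91
Frame 10: OPEN. Sum of all frame-10 rolls (0+6) = 6. Cumulative: 97

Answer: 6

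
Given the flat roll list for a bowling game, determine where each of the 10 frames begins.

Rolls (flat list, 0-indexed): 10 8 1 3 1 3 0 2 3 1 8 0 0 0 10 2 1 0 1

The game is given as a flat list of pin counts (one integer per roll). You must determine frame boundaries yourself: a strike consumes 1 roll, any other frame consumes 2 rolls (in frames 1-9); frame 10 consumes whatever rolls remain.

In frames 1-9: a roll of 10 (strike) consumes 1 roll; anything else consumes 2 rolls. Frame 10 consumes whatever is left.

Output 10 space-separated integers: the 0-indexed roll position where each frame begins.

Frame 1 starts at roll index 0: roll=10 (strike), consumes 1 roll
Frame 2 starts at roll index 1: rolls=8,1 (sum=9), consumes 2 rolls
Frame 3 starts at roll index 3: rolls=3,1 (sum=4), consumes 2 rolls
Frame 4 starts at roll index 5: rolls=3,0 (sum=3), consumes 2 rolls
Frame 5 starts at roll index 7: rolls=2,3 (sum=5), consumes 2 rolls
Frame 6 starts at roll index 9: rolls=1,8 (sum=9), consumes 2 rolls
Frame 7 starts at roll index 11: rolls=0,0 (sum=0), consumes 2 rolls
Frame 8 starts at roll index 13: rolls=0,10 (sum=10), consumes 2 rolls
Frame 9 starts at roll index 15: rolls=2,1 (sum=3), consumes 2 rolls
Frame 10 starts at roll index 17: 2 remaining rolls

Answer: 0 1 3 5 7 9 11 13 15 17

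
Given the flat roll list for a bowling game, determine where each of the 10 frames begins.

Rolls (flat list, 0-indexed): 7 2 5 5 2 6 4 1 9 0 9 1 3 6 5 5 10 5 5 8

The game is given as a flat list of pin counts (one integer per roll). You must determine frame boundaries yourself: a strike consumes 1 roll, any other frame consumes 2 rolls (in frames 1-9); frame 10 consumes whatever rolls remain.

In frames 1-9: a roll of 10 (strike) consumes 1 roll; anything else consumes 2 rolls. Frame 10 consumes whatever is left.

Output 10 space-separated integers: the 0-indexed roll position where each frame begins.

Answer: 0 2 4 6 8 10 12 14 16 17

Derivation:
Frame 1 starts at roll index 0: rolls=7,2 (sum=9), consumes 2 rolls
Frame 2 starts at roll index 2: rolls=5,5 (sum=10), consumes 2 rolls
Frame 3 starts at roll index 4: rolls=2,6 (sum=8), consumes 2 rolls
Frame 4 starts at roll index 6: rolls=4,1 (sum=5), consumes 2 rolls
Frame 5 starts at roll index 8: rolls=9,0 (sum=9), consumes 2 rolls
Frame 6 starts at roll index 10: rolls=9,1 (sum=10), consumes 2 rolls
Frame 7 starts at roll index 12: rolls=3,6 (sum=9), consumes 2 rolls
Frame 8 starts at roll index 14: rolls=5,5 (sum=10), consumes 2 rolls
Frame 9 starts at roll index 16: roll=10 (strike), consumes 1 roll
Frame 10 starts at roll index 17: 3 remaining rolls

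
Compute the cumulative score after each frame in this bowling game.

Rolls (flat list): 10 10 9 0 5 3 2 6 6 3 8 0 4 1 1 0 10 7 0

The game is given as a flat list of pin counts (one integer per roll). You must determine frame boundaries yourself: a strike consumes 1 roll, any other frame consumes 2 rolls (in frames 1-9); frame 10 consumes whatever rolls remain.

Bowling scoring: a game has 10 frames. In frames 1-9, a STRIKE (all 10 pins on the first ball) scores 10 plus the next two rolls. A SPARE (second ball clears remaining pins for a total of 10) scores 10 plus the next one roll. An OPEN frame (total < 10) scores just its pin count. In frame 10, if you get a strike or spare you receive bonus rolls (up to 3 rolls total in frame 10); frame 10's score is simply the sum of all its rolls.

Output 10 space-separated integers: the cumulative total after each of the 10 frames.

Frame 1: STRIKE. 10 + next two rolls (10+9) = 29. Cumulative: 29
Frame 2: STRIKE. 10 + next two rolls (9+0) = 19. Cumulative: 48
Frame 3: OPEN (9+0=9). Cumulative: 57
Frame 4: OPEN (5+3=8). Cumulative: 65
Frame 5: OPEN (2+6=8). Cumulative: 73
Frame 6: OPEN (6+3=9). Cumulative: 82
Frame 7: OPEN (8+0=8). Cumulative: 90
Frame 8: OPEN (4+1=5). Cumulative: 95
Frame 9: OPEN (1+0=1). Cumulative: 96
Frame 10: STRIKE. Sum of all frame-10 rolls (10+7+0) = 17. Cumulative: 113

Answer: 29 48 57 65 73 82 90 95 96 113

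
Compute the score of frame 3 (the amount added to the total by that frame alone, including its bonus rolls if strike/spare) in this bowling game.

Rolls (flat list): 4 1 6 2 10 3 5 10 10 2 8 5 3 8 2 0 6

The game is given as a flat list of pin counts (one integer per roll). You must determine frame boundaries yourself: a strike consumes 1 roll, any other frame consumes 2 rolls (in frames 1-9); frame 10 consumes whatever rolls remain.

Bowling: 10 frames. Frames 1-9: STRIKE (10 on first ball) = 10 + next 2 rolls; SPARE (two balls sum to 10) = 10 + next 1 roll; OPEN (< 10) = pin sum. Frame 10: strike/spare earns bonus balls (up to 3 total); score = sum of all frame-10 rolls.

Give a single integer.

Frame 1: OPEN (4+1=5). Cumulative: 5
Frame 2: OPEN (6+2=8). Cumulative: 13
Frame 3: STRIKE. 10 + next two rolls (3+5) = 18. Cumulative: 31
Frame 4: OPEN (3+5=8). Cumulative: 39
Frame 5: STRIKE. 10 + next two rolls (10+2) = 22. Cumulative: 61

Answer: 18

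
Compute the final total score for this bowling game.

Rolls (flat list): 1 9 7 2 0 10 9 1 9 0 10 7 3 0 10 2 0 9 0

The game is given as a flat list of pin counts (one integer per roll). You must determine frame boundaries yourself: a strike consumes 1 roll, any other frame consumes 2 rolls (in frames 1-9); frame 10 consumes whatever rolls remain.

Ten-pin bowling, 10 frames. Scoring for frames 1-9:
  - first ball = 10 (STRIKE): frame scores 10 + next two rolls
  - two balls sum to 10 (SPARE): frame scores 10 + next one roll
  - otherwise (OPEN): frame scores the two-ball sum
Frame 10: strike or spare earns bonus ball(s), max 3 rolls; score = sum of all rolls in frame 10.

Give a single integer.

Frame 1: SPARE (1+9=10). 10 + next roll (7) = 17. Cumulative: 17
Frame 2: OPEN (7+2=9). Cumulative: 26
Frame 3: SPARE (0+10=10). 10 + next roll (9) = 19. Cumulative: 45
Frame 4: SPARE (9+1=10). 10 + next roll (9) = 19. Cumulative: 64
Frame 5: OPEN (9+0=9). Cumulative: 73
Frame 6: STRIKE. 10 + next two rolls (7+3) = 20. Cumulative: 93
Frame 7: SPARE (7+3=10). 10 + next roll (0) = 10. Cumulative: 103
Frame 8: SPARE (0+10=10). 10 + next roll (2) = 12. Cumulative: 115
Frame 9: OPEN (2+0=2). Cumulative: 117
Frame 10: OPEN. Sum of all frame-10 rolls (9+0) = 9. Cumulative: 126

Answer: 126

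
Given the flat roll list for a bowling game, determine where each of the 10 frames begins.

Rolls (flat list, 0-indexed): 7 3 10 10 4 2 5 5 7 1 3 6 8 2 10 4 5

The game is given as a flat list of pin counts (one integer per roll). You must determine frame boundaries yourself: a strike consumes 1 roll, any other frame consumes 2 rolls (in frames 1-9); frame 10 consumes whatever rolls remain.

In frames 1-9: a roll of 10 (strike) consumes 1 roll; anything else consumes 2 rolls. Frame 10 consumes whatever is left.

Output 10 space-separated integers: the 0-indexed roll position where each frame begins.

Frame 1 starts at roll index 0: rolls=7,3 (sum=10), consumes 2 rolls
Frame 2 starts at roll index 2: roll=10 (strike), consumes 1 roll
Frame 3 starts at roll index 3: roll=10 (strike), consumes 1 roll
Frame 4 starts at roll index 4: rolls=4,2 (sum=6), consumes 2 rolls
Frame 5 starts at roll index 6: rolls=5,5 (sum=10), consumes 2 rolls
Frame 6 starts at roll index 8: rolls=7,1 (sum=8), consumes 2 rolls
Frame 7 starts at roll index 10: rolls=3,6 (sum=9), consumes 2 rolls
Frame 8 starts at roll index 12: rolls=8,2 (sum=10), consumes 2 rolls
Frame 9 starts at roll index 14: roll=10 (strike), consumes 1 roll
Frame 10 starts at roll index 15: 2 remaining rolls

Answer: 0 2 3 4 6 8 10 12 14 15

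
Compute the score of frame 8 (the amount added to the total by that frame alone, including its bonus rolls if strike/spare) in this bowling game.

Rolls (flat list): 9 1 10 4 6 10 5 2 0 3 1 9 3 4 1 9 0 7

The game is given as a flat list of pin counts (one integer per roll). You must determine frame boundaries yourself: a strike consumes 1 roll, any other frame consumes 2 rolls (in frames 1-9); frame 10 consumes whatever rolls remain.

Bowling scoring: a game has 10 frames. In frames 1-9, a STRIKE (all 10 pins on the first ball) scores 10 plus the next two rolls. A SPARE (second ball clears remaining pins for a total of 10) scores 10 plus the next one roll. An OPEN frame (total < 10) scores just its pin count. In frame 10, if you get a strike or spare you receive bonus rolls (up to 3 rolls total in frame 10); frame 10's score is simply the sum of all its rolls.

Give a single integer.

Answer: 7

Derivation:
Frame 1: SPARE (9+1=10). 10 + next roll (10) = 20. Cumulative: 20
Frame 2: STRIKE. 10 + next two rolls (4+6) = 20. Cumulative: 40
Frame 3: SPARE (4+6=10). 10 + next roll (10) = 20. Cumulative: 60
Frame 4: STRIKE. 10 + next two rolls (5+2) = 17. Cumulative: 77
Frame 5: OPEN (5+2=7). Cumulative: 84
Frame 6: OPEN (0+3=3). Cumulative: 87
Frame 7: SPARE (1+9=10). 10 + next roll (3) = 13. Cumulative: 100
Frame 8: OPEN (3+4=7). Cumulative: 107
Frame 9: SPARE (1+9=10). 10 + next roll (0) = 10. Cumulative: 117
Frame 10: OPEN. Sum of all frame-10 rolls (0+7) = 7. Cumulative: 124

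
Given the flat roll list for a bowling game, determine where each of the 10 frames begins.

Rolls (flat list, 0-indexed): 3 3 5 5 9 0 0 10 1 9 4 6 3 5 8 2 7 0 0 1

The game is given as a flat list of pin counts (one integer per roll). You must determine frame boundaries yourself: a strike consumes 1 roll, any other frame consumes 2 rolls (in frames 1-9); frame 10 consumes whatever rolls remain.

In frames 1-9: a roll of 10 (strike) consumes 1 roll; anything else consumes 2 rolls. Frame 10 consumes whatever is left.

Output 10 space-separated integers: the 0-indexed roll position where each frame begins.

Answer: 0 2 4 6 8 10 12 14 16 18

Derivation:
Frame 1 starts at roll index 0: rolls=3,3 (sum=6), consumes 2 rolls
Frame 2 starts at roll index 2: rolls=5,5 (sum=10), consumes 2 rolls
Frame 3 starts at roll index 4: rolls=9,0 (sum=9), consumes 2 rolls
Frame 4 starts at roll index 6: rolls=0,10 (sum=10), consumes 2 rolls
Frame 5 starts at roll index 8: rolls=1,9 (sum=10), consumes 2 rolls
Frame 6 starts at roll index 10: rolls=4,6 (sum=10), consumes 2 rolls
Frame 7 starts at roll index 12: rolls=3,5 (sum=8), consumes 2 rolls
Frame 8 starts at roll index 14: rolls=8,2 (sum=10), consumes 2 rolls
Frame 9 starts at roll index 16: rolls=7,0 (sum=7), consumes 2 rolls
Frame 10 starts at roll index 18: 2 remaining rolls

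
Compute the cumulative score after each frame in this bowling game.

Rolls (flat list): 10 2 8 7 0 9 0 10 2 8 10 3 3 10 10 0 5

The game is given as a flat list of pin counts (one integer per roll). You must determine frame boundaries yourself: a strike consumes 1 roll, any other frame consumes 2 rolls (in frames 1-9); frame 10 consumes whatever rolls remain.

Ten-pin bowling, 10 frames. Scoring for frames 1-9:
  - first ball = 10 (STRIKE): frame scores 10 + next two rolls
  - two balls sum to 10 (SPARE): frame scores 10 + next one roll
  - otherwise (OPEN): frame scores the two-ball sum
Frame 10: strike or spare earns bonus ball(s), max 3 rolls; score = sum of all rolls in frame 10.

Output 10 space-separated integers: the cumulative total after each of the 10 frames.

Answer: 20 37 44 53 73 93 109 115 135 150

Derivation:
Frame 1: STRIKE. 10 + next two rolls (2+8) = 20. Cumulative: 20
Frame 2: SPARE (2+8=10). 10 + next roll (7) = 17. Cumulative: 37
Frame 3: OPEN (7+0=7). Cumulative: 44
Frame 4: OPEN (9+0=9). Cumulative: 53
Frame 5: STRIKE. 10 + next two rolls (2+8) = 20. Cumulative: 73
Frame 6: SPARE (2+8=10). 10 + next roll (10) = 20. Cumulative: 93
Frame 7: STRIKE. 10 + next two rolls (3+3) = 16. Cumulative: 109
Frame 8: OPEN (3+3=6). Cumulative: 115
Frame 9: STRIKE. 10 + next two rolls (10+0) = 20. Cumulative: 135
Frame 10: STRIKE. Sum of all frame-10 rolls (10+0+5) = 15. Cumulative: 150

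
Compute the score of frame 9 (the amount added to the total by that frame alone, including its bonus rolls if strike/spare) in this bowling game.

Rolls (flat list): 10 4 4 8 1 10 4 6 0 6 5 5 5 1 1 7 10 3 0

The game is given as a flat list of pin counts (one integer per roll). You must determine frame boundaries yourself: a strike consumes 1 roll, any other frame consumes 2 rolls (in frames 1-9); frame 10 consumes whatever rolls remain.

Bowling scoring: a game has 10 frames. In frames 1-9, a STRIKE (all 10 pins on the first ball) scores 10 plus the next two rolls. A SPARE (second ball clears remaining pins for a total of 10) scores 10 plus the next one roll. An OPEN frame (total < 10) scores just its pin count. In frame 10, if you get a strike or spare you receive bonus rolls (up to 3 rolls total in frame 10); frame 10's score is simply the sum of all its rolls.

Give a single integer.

Frame 1: STRIKE. 10 + next two rolls (4+4) = 18. Cumulative: 18
Frame 2: OPEN (4+4=8). Cumulative: 26
Frame 3: OPEN (8+1=9). Cumulative: 35
Frame 4: STRIKE. 10 + next two rolls (4+6) = 20. Cumulative: 55
Frame 5: SPARE (4+6=10). 10 + next roll (0) = 10. Cumulative: 65
Frame 6: OPEN (0+6=6). Cumulative: 71
Frame 7: SPARE (5+5=10). 10 + next roll (5) = 15. Cumulative: 86
Frame 8: OPEN (5+1=6). Cumulative: 92
Frame 9: OPEN (1+7=8). Cumulative: 100
Frame 10: STRIKE. Sum of all frame-10 rolls (10+3+0) = 13. Cumulative: 113

Answer: 8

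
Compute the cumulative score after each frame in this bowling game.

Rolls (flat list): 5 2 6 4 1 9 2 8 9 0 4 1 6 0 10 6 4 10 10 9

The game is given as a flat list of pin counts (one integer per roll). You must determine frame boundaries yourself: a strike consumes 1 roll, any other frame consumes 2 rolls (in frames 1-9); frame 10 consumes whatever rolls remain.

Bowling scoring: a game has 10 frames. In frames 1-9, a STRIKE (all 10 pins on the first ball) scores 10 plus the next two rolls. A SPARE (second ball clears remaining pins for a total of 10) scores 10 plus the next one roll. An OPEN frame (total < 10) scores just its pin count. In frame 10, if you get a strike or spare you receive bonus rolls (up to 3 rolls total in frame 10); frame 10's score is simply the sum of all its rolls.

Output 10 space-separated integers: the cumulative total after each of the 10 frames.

Answer: 7 18 30 49 58 63 69 89 109 138

Derivation:
Frame 1: OPEN (5+2=7). Cumulative: 7
Frame 2: SPARE (6+4=10). 10 + next roll (1) = 11. Cumulative: 18
Frame 3: SPARE (1+9=10). 10 + next roll (2) = 12. Cumulative: 30
Frame 4: SPARE (2+8=10). 10 + next roll (9) = 19. Cumulative: 49
Frame 5: OPEN (9+0=9). Cumulative: 58
Frame 6: OPEN (4+1=5). Cumulative: 63
Frame 7: OPEN (6+0=6). Cumulative: 69
Frame 8: STRIKE. 10 + next two rolls (6+4) = 20. Cumulative: 89
Frame 9: SPARE (6+4=10). 10 + next roll (10) = 20. Cumulative: 109
Frame 10: STRIKE. Sum of all frame-10 rolls (10+10+9) = 29. Cumulative: 138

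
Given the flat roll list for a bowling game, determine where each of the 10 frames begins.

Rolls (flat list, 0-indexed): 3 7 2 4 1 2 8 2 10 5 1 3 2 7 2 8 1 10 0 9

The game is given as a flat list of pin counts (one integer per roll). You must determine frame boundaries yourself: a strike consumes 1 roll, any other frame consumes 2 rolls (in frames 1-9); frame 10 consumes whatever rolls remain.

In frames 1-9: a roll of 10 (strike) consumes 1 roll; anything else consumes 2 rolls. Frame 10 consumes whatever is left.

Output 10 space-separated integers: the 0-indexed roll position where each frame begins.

Answer: 0 2 4 6 8 9 11 13 15 17

Derivation:
Frame 1 starts at roll index 0: rolls=3,7 (sum=10), consumes 2 rolls
Frame 2 starts at roll index 2: rolls=2,4 (sum=6), consumes 2 rolls
Frame 3 starts at roll index 4: rolls=1,2 (sum=3), consumes 2 rolls
Frame 4 starts at roll index 6: rolls=8,2 (sum=10), consumes 2 rolls
Frame 5 starts at roll index 8: roll=10 (strike), consumes 1 roll
Frame 6 starts at roll index 9: rolls=5,1 (sum=6), consumes 2 rolls
Frame 7 starts at roll index 11: rolls=3,2 (sum=5), consumes 2 rolls
Frame 8 starts at roll index 13: rolls=7,2 (sum=9), consumes 2 rolls
Frame 9 starts at roll index 15: rolls=8,1 (sum=9), consumes 2 rolls
Frame 10 starts at roll index 17: 3 remaining rolls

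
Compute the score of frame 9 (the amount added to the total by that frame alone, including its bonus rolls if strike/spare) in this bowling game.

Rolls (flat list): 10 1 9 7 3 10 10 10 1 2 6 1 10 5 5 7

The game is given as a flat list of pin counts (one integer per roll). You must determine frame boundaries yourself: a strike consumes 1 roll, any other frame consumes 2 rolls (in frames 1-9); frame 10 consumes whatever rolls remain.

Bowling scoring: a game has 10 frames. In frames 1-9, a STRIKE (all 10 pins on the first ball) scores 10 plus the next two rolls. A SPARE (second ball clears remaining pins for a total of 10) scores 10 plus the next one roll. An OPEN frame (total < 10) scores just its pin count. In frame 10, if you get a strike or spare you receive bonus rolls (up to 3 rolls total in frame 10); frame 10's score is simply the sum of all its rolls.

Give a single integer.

Frame 1: STRIKE. 10 + next two rolls (1+9) = 20. Cumulative: 20
Frame 2: SPARE (1+9=10). 10 + next roll (7) = 17. Cumulative: 37
Frame 3: SPARE (7+3=10). 10 + next roll (10) = 20. Cumulative: 57
Frame 4: STRIKE. 10 + next two rolls (10+10) = 30. Cumulative: 87
Frame 5: STRIKE. 10 + next two rolls (10+1) = 21. Cumulative: 108
Frame 6: STRIKE. 10 + next two rolls (1+2) = 13. Cumulative: 121
Frame 7: OPEN (1+2=3). Cumulative: 124
Frame 8: OPEN (6+1=7). Cumulative: 131
Frame 9: STRIKE. 10 + next two rolls (5+5) = 20. Cumulative: 151
Frame 10: SPARE. Sum of all frame-10 rolls (5+5+7) = 17. Cumulative: 168

Answer: 20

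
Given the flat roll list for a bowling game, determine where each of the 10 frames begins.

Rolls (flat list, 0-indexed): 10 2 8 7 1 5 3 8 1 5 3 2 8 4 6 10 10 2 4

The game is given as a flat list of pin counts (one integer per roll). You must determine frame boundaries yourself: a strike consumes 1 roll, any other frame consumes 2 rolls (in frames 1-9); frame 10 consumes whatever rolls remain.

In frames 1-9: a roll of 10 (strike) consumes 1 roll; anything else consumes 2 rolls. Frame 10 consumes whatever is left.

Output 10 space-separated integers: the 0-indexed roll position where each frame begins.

Frame 1 starts at roll index 0: roll=10 (strike), consumes 1 roll
Frame 2 starts at roll index 1: rolls=2,8 (sum=10), consumes 2 rolls
Frame 3 starts at roll index 3: rolls=7,1 (sum=8), consumes 2 rolls
Frame 4 starts at roll index 5: rolls=5,3 (sum=8), consumes 2 rolls
Frame 5 starts at roll index 7: rolls=8,1 (sum=9), consumes 2 rolls
Frame 6 starts at roll index 9: rolls=5,3 (sum=8), consumes 2 rolls
Frame 7 starts at roll index 11: rolls=2,8 (sum=10), consumes 2 rolls
Frame 8 starts at roll index 13: rolls=4,6 (sum=10), consumes 2 rolls
Frame 9 starts at roll index 15: roll=10 (strike), consumes 1 roll
Frame 10 starts at roll index 16: 3 remaining rolls

Answer: 0 1 3 5 7 9 11 13 15 16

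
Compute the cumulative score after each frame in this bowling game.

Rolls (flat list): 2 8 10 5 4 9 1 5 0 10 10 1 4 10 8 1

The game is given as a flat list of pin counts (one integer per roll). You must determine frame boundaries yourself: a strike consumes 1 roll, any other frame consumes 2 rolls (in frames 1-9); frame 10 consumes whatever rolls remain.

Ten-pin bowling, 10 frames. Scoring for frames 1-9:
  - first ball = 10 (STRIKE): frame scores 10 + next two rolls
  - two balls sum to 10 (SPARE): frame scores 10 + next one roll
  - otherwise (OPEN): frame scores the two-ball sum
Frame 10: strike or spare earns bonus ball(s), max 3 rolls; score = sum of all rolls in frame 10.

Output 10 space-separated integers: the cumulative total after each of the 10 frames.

Frame 1: SPARE (2+8=10). 10 + next roll (10) = 20. Cumulative: 20
Frame 2: STRIKE. 10 + next two rolls (5+4) = 19. Cumulative: 39
Frame 3: OPEN (5+4=9). Cumulative: 48
Frame 4: SPARE (9+1=10). 10 + next roll (5) = 15. Cumulative: 63
Frame 5: OPEN (5+0=5). Cumulative: 68
Frame 6: STRIKE. 10 + next two rolls (10+1) = 21. Cumulative: 89
Frame 7: STRIKE. 10 + next two rolls (1+4) = 15. Cumulative: 104
Frame 8: OPEN (1+4=5). Cumulative: 109
Frame 9: STRIKE. 10 + next two rolls (8+1) = 19. Cumulative: 128
Frame 10: OPEN. Sum of all frame-10 rolls (8+1) = 9. Cumulative: 137

Answer: 20 39 48 63 68 89 104 109 128 137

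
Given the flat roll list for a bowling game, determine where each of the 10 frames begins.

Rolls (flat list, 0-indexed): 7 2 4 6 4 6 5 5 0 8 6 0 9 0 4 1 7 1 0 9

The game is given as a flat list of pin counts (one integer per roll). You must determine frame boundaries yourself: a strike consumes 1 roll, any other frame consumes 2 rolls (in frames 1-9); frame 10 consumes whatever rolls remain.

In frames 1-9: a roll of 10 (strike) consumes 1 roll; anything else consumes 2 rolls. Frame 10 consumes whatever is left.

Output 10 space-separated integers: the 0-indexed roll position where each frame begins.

Answer: 0 2 4 6 8 10 12 14 16 18

Derivation:
Frame 1 starts at roll index 0: rolls=7,2 (sum=9), consumes 2 rolls
Frame 2 starts at roll index 2: rolls=4,6 (sum=10), consumes 2 rolls
Frame 3 starts at roll index 4: rolls=4,6 (sum=10), consumes 2 rolls
Frame 4 starts at roll index 6: rolls=5,5 (sum=10), consumes 2 rolls
Frame 5 starts at roll index 8: rolls=0,8 (sum=8), consumes 2 rolls
Frame 6 starts at roll index 10: rolls=6,0 (sum=6), consumes 2 rolls
Frame 7 starts at roll index 12: rolls=9,0 (sum=9), consumes 2 rolls
Frame 8 starts at roll index 14: rolls=4,1 (sum=5), consumes 2 rolls
Frame 9 starts at roll index 16: rolls=7,1 (sum=8), consumes 2 rolls
Frame 10 starts at roll index 18: 2 remaining rolls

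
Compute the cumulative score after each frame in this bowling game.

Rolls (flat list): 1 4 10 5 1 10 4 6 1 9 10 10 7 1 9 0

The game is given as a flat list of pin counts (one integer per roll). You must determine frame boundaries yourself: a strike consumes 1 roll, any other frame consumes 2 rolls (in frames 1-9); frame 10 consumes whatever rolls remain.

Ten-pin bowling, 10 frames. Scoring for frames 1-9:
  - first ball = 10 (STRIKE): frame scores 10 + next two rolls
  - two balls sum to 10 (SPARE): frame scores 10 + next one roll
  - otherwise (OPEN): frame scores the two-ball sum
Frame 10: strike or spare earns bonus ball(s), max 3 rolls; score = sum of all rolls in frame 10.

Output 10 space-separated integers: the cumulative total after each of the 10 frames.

Frame 1: OPEN (1+4=5). Cumulative: 5
Frame 2: STRIKE. 10 + next two rolls (5+1) = 16. Cumulative: 21
Frame 3: OPEN (5+1=6). Cumulative: 27
Frame 4: STRIKE. 10 + next two rolls (4+6) = 20. Cumulative: 47
Frame 5: SPARE (4+6=10). 10 + next roll (1) = 11. Cumulative: 58
Frame 6: SPARE (1+9=10). 10 + next roll (10) = 20. Cumulative: 78
Frame 7: STRIKE. 10 + next two rolls (10+7) = 27. Cumulative: 105
Frame 8: STRIKE. 10 + next two rolls (7+1) = 18. Cumulative: 123
Frame 9: OPEN (7+1=8). Cumulative: 131
Frame 10: OPEN. Sum of all frame-10 rolls (9+0) = 9. Cumulative: 140

Answer: 5 21 27 47 58 78 105 123 131 140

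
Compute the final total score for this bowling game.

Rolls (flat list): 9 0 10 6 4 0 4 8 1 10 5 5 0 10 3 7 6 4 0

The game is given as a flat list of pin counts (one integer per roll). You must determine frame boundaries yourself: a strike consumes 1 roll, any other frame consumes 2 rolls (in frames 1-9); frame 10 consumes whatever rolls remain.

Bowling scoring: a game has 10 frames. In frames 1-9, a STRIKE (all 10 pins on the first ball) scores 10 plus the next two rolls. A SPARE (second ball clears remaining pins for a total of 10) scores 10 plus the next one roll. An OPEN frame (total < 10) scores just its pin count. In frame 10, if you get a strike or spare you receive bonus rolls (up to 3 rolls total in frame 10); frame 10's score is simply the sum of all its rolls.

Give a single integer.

Frame 1: OPEN (9+0=9). Cumulative: 9
Frame 2: STRIKE. 10 + next two rolls (6+4) = 20. Cumulative: 29
Frame 3: SPARE (6+4=10). 10 + next roll (0) = 10. Cumulative: 39
Frame 4: OPEN (0+4=4). Cumulative: 43
Frame 5: OPEN (8+1=9). Cumulative: 52
Frame 6: STRIKE. 10 + next two rolls (5+5) = 20. Cumulative: 72
Frame 7: SPARE (5+5=10). 10 + next roll (0) = 10. Cumulative: 82
Frame 8: SPARE (0+10=10). 10 + next roll (3) = 13. Cumulative: 95
Frame 9: SPARE (3+7=10). 10 + next roll (6) = 16. Cumulative: 111
Frame 10: SPARE. Sum of all frame-10 rolls (6+4+0) = 10. Cumulative: 121

Answer: 121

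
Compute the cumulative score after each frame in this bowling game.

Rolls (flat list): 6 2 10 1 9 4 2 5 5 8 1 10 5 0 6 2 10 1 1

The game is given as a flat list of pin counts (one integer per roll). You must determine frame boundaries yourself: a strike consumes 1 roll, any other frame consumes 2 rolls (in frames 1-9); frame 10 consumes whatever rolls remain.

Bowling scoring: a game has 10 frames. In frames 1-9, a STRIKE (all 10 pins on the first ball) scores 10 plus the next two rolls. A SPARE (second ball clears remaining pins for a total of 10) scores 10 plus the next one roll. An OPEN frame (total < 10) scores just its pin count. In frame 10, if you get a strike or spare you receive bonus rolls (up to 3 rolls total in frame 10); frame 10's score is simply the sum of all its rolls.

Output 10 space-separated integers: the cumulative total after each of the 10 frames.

Frame 1: OPEN (6+2=8). Cumulative: 8
Frame 2: STRIKE. 10 + next two rolls (1+9) = 20. Cumulative: 28
Frame 3: SPARE (1+9=10). 10 + next roll (4) = 14. Cumulative: 42
Frame 4: OPEN (4+2=6). Cumulative: 48
Frame 5: SPARE (5+5=10). 10 + next roll (8) = 18. Cumulative: 66
Frame 6: OPEN (8+1=9). Cumulative: 75
Frame 7: STRIKE. 10 + next two rolls (5+0) = 15. Cumulative: 90
Frame 8: OPEN (5+0=5). Cumulative: 95
Frame 9: OPEN (6+2=8). Cumulative: 103
Frame 10: STRIKE. Sum of all frame-10 rolls (10+1+1) = 12. Cumulative: 115

Answer: 8 28 42 48 66 75 90 95 103 115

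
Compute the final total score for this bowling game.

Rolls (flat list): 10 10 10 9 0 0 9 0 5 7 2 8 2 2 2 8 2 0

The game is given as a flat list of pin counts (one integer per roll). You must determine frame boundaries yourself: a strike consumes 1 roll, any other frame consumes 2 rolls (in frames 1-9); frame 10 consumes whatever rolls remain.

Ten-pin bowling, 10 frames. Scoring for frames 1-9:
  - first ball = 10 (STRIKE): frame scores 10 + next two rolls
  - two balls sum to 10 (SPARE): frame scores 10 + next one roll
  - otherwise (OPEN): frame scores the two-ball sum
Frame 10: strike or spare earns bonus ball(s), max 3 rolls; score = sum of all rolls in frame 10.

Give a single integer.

Frame 1: STRIKE. 10 + next two rolls (10+10) = 30. Cumulative: 30
Frame 2: STRIKE. 10 + next two rolls (10+9) = 29. Cumulative: 59
Frame 3: STRIKE. 10 + next two rolls (9+0) = 19. Cumulative: 78
Frame 4: OPEN (9+0=9). Cumulative: 87
Frame 5: OPEN (0+9=9). Cumulative: 96
Frame 6: OPEN (0+5=5). Cumulative: 101
Frame 7: OPEN (7+2=9). Cumulative: 110
Frame 8: SPARE (8+2=10). 10 + next roll (2) = 12. Cumulative: 122
Frame 9: OPEN (2+2=4). Cumulative: 126
Frame 10: SPARE. Sum of all frame-10 rolls (8+2+0) = 10. Cumulative: 136

Answer: 136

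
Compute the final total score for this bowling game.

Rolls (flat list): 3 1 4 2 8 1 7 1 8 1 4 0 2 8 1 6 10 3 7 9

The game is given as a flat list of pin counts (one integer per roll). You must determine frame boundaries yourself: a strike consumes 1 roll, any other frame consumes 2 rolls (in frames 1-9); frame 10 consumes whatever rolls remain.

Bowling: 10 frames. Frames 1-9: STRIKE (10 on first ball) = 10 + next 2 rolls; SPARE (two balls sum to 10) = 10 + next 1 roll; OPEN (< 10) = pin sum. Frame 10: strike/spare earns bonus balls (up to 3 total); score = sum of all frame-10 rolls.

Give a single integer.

Answer: 97

Derivation:
Frame 1: OPEN (3+1=4). Cumulative: 4
Frame 2: OPEN (4+2=6). Cumulative: 10
Frame 3: OPEN (8+1=9). Cumulative: 19
Frame 4: OPEN (7+1=8). Cumulative: 27
Frame 5: OPEN (8+1=9). Cumulative: 36
Frame 6: OPEN (4+0=4). Cumulative: 40
Frame 7: SPARE (2+8=10). 10 + next roll (1) = 11. Cumulative: 51
Frame 8: OPEN (1+6=7). Cumulative: 58
Frame 9: STRIKE. 10 + next two rolls (3+7) = 20. Cumulative: 78
Frame 10: SPARE. Sum of all frame-10 rolls (3+7+9) = 19. Cumulative: 97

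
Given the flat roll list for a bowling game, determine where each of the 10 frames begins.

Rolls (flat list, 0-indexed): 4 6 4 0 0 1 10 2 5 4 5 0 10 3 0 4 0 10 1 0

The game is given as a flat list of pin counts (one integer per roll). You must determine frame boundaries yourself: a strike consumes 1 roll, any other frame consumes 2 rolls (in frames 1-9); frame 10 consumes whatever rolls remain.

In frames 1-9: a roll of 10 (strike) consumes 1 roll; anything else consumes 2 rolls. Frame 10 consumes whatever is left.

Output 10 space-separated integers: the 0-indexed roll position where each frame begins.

Frame 1 starts at roll index 0: rolls=4,6 (sum=10), consumes 2 rolls
Frame 2 starts at roll index 2: rolls=4,0 (sum=4), consumes 2 rolls
Frame 3 starts at roll index 4: rolls=0,1 (sum=1), consumes 2 rolls
Frame 4 starts at roll index 6: roll=10 (strike), consumes 1 roll
Frame 5 starts at roll index 7: rolls=2,5 (sum=7), consumes 2 rolls
Frame 6 starts at roll index 9: rolls=4,5 (sum=9), consumes 2 rolls
Frame 7 starts at roll index 11: rolls=0,10 (sum=10), consumes 2 rolls
Frame 8 starts at roll index 13: rolls=3,0 (sum=3), consumes 2 rolls
Frame 9 starts at roll index 15: rolls=4,0 (sum=4), consumes 2 rolls
Frame 10 starts at roll index 17: 3 remaining rolls

Answer: 0 2 4 6 7 9 11 13 15 17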